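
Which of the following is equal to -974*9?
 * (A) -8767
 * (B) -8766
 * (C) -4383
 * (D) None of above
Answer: B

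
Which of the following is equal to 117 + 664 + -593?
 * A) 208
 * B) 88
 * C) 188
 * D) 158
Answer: C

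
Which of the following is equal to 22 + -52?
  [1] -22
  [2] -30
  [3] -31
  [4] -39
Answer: 2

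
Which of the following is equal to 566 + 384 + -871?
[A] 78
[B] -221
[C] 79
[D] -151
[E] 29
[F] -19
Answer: C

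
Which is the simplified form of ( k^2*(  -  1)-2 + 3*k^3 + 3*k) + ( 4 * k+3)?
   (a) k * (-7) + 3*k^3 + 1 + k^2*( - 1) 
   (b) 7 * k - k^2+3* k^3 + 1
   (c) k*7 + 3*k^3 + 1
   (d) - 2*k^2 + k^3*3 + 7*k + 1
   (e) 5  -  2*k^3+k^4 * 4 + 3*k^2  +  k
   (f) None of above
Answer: b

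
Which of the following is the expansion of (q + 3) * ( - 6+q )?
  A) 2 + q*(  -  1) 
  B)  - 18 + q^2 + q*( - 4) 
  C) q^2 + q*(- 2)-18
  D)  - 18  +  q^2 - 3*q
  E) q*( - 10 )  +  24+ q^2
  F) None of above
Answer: D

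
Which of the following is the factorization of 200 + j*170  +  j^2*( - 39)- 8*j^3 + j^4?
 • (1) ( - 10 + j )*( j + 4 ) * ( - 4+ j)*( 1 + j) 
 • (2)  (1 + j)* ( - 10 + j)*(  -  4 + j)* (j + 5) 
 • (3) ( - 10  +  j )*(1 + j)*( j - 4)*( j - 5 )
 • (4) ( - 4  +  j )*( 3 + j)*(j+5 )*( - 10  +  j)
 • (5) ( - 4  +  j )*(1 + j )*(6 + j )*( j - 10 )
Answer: 2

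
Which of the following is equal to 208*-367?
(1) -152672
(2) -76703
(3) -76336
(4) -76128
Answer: 3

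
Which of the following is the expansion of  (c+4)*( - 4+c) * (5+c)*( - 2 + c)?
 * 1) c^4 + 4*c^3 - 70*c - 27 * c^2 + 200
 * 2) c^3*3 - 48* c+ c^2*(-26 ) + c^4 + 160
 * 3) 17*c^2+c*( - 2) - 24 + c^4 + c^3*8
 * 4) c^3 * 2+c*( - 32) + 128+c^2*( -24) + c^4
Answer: 2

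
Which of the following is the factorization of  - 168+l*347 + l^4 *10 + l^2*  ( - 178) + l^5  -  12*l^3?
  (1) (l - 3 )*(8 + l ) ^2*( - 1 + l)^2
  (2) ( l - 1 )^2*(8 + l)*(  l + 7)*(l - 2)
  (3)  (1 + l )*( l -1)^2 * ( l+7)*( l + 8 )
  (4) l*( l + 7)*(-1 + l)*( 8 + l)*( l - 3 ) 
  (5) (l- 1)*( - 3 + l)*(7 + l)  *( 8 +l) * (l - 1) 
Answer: 5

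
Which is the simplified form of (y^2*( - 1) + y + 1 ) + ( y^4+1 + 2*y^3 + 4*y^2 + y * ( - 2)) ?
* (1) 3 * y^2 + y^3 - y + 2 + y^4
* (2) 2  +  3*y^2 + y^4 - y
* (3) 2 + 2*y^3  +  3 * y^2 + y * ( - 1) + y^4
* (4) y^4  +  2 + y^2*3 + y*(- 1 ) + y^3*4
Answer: 3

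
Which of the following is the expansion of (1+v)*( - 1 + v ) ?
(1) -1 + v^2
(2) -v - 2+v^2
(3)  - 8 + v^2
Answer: 1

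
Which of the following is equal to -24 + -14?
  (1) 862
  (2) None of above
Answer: 2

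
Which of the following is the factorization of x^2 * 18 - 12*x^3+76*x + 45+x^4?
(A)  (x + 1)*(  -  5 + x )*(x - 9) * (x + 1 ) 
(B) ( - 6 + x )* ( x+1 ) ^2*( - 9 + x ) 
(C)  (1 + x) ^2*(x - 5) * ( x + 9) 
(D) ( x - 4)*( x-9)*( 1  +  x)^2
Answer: A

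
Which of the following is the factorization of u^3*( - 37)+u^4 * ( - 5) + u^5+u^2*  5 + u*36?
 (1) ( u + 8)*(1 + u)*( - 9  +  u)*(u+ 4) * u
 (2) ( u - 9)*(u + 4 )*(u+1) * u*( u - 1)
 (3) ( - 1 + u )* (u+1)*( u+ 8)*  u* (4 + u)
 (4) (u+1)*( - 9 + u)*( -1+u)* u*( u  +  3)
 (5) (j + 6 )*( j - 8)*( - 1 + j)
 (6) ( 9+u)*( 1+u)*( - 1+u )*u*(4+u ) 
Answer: 2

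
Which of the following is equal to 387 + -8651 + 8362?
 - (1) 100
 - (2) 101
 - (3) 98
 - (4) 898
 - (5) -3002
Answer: 3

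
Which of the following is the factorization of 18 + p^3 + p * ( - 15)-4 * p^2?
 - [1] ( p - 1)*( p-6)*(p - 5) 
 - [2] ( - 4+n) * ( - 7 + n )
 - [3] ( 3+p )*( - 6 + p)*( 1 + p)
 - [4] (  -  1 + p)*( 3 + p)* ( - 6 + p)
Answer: 4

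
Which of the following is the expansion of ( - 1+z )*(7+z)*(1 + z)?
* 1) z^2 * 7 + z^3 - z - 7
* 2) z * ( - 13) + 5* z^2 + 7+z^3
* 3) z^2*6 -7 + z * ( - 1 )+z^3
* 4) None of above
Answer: 1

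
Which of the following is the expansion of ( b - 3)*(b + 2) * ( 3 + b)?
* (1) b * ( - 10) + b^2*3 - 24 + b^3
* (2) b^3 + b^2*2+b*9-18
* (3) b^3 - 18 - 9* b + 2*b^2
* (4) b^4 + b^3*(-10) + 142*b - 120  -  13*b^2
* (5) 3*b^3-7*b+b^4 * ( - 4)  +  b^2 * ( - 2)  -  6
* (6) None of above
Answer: 3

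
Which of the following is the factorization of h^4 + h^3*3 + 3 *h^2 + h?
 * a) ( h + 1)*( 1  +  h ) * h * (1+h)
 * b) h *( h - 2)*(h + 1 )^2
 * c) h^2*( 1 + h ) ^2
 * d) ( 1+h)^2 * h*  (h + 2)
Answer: a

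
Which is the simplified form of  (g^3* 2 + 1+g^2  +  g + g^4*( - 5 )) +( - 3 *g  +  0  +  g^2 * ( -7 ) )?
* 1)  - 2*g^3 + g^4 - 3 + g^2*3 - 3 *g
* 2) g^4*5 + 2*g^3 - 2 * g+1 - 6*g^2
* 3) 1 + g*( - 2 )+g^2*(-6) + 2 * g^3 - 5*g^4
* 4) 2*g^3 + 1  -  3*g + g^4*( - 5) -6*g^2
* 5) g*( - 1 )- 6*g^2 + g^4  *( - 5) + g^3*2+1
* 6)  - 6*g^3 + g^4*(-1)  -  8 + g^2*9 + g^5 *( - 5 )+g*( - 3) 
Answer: 3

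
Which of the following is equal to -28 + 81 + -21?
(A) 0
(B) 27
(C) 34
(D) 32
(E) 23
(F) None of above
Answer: D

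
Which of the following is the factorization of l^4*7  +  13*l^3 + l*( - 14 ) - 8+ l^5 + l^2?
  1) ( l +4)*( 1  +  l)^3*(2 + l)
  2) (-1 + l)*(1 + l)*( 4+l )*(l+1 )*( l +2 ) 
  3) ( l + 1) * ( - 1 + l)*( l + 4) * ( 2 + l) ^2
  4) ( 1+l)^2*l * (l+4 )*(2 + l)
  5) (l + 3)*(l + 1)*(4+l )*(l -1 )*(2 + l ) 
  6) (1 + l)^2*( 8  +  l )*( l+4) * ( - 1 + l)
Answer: 2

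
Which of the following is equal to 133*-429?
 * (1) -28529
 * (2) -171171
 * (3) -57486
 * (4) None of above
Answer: 4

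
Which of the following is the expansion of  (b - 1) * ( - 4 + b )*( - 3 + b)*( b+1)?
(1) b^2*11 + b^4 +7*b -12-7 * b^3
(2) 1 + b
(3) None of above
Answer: 1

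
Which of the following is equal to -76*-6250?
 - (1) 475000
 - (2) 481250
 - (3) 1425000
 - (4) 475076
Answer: 1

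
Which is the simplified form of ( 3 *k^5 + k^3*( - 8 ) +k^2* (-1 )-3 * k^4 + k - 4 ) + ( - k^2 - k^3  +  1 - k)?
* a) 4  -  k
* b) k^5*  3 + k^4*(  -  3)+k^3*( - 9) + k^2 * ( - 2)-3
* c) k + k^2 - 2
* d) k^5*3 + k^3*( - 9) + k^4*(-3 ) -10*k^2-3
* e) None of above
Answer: b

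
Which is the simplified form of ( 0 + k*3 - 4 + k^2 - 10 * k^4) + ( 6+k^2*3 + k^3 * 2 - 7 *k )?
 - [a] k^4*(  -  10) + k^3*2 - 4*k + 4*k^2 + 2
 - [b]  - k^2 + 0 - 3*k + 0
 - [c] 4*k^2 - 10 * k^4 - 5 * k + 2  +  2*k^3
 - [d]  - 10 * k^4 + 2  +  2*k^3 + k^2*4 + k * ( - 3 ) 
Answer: a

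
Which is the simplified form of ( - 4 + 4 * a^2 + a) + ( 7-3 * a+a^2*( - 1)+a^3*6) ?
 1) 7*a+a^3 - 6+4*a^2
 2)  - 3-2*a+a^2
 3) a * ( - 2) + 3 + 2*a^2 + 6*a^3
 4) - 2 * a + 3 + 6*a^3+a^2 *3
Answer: 4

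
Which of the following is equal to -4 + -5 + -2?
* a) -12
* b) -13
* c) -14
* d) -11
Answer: d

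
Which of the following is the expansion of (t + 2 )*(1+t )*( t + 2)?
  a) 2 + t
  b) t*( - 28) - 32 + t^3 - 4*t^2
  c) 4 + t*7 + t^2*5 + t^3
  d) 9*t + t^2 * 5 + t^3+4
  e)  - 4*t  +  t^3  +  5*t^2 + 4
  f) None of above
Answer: f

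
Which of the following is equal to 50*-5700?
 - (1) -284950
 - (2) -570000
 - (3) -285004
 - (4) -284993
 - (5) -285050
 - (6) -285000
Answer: 6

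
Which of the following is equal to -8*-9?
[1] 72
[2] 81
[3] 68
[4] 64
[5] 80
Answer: 1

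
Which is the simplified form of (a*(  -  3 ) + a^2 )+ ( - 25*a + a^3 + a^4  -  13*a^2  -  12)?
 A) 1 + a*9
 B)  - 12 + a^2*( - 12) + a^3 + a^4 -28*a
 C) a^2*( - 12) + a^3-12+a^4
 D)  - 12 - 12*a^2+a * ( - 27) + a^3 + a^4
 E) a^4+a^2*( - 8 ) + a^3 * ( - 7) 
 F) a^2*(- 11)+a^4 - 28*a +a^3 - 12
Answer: B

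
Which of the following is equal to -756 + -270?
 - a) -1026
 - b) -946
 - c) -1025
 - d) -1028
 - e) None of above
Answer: a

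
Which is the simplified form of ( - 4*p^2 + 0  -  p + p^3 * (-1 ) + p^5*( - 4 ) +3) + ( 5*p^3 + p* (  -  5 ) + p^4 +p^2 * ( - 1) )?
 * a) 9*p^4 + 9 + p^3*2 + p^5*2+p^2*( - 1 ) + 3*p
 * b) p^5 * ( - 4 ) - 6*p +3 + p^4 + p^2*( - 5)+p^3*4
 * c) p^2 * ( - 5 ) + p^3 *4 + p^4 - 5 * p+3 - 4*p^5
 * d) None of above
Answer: b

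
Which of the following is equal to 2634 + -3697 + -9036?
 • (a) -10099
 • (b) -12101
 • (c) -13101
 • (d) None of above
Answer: a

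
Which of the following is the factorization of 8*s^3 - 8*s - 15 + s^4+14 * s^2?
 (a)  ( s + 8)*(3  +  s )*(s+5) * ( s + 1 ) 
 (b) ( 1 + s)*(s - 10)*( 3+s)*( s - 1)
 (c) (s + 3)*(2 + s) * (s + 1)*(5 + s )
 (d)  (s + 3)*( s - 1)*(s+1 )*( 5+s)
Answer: d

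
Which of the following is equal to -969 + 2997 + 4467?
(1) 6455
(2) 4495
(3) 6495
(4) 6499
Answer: 3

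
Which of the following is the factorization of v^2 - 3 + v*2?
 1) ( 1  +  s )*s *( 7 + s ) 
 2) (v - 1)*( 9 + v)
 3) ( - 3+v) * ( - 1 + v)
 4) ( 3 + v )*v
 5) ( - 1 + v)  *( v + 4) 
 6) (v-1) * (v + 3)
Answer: 6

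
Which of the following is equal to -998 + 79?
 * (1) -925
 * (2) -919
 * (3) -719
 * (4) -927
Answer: 2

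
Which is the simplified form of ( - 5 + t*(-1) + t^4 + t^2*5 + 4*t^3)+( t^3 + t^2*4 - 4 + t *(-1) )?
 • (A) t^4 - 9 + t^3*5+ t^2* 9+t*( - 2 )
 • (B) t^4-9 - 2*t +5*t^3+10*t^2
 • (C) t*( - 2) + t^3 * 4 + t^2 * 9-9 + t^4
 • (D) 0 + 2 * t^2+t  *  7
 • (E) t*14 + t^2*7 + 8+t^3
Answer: A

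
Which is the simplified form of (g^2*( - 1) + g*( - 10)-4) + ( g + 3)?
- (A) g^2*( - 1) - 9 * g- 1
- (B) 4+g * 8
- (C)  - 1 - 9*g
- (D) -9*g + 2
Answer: A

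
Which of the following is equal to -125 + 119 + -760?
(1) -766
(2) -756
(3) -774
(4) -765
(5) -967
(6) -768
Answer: 1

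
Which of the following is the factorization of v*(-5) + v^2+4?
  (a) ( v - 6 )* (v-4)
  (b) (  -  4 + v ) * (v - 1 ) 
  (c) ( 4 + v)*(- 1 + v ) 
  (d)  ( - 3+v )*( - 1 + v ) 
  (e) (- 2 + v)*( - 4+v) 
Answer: b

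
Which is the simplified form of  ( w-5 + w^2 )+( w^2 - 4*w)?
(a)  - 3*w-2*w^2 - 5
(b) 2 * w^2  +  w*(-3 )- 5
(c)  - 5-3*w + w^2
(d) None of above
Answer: b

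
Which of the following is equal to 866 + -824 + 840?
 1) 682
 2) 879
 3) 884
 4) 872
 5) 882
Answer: 5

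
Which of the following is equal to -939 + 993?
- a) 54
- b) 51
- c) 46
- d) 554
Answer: a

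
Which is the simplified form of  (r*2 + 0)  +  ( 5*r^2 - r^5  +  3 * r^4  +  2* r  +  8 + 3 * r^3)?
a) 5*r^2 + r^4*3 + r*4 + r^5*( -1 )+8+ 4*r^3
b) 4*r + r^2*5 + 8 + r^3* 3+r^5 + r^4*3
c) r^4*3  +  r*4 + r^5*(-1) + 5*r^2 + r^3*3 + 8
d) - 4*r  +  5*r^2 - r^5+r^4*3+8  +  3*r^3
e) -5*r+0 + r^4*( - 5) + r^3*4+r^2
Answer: c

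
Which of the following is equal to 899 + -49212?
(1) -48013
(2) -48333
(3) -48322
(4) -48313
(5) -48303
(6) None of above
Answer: 4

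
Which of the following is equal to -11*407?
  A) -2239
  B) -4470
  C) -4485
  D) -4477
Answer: D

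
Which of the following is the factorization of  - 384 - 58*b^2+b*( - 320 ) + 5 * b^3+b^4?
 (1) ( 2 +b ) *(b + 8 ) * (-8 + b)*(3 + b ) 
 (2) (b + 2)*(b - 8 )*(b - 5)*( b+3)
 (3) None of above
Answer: 1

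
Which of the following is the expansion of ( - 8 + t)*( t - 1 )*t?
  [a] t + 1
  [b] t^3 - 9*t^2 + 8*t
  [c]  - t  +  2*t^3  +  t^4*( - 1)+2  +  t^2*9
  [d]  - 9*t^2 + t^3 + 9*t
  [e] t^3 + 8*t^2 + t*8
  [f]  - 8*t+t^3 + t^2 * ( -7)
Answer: b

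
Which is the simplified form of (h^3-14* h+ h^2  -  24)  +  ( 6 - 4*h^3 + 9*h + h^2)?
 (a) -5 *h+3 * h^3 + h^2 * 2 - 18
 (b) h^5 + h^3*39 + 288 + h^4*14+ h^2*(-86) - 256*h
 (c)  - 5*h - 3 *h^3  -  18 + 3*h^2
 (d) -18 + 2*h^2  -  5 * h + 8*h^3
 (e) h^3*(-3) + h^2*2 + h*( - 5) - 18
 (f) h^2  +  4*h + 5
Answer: e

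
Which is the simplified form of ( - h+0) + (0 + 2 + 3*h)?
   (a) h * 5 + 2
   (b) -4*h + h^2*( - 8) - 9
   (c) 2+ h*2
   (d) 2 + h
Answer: c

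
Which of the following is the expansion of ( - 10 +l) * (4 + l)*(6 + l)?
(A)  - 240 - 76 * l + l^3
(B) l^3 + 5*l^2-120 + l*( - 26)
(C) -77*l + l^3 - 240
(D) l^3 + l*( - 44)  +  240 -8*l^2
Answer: A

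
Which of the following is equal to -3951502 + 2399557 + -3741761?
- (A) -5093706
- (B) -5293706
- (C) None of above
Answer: B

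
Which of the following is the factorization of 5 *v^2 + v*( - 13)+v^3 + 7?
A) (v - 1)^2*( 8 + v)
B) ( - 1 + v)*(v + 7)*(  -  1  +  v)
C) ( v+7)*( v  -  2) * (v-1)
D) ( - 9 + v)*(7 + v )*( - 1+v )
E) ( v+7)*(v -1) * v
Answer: B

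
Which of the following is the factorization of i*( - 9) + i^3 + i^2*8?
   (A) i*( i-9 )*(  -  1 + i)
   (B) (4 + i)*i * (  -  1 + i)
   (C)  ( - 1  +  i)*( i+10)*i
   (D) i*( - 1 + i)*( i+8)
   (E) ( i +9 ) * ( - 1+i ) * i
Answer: E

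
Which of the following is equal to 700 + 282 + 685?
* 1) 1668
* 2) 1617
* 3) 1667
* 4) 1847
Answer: 3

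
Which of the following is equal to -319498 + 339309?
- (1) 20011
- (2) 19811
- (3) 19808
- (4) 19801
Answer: 2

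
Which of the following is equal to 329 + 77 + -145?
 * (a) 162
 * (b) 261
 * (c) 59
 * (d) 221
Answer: b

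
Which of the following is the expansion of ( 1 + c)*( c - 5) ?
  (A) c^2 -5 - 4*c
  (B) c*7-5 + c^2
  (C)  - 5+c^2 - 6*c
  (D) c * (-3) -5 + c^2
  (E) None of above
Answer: A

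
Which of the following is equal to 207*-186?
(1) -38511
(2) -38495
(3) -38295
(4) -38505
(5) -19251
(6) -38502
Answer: 6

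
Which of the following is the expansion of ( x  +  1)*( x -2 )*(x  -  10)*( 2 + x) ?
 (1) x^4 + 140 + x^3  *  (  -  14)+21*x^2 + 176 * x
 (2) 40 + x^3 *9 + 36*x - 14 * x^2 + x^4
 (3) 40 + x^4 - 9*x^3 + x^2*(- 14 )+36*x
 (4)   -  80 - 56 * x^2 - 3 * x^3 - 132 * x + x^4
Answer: 3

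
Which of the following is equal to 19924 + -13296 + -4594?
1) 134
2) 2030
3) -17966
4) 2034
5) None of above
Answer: 4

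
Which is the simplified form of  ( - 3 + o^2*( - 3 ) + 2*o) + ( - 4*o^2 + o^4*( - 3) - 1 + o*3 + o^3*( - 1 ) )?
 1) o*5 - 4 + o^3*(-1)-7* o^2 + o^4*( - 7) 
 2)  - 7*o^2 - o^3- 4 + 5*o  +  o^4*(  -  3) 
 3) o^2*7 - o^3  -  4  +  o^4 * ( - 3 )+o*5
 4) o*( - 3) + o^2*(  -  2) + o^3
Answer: 2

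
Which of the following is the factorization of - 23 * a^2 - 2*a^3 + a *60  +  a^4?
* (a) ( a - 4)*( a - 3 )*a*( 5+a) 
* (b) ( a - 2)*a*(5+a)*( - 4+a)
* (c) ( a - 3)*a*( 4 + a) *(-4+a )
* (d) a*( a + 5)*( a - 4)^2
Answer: a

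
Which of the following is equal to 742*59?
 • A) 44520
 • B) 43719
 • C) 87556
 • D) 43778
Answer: D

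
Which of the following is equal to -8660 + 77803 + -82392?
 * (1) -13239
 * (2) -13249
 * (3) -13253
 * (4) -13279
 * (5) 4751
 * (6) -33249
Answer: 2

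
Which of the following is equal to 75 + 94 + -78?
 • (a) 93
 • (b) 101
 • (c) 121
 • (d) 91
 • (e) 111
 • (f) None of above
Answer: d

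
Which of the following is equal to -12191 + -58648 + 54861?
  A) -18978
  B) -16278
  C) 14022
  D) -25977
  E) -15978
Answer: E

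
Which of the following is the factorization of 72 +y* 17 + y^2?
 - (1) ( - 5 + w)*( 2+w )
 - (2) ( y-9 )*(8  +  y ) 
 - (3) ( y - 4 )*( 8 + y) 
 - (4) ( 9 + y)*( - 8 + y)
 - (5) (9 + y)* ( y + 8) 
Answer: 5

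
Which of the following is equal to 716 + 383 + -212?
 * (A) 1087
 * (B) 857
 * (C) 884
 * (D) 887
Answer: D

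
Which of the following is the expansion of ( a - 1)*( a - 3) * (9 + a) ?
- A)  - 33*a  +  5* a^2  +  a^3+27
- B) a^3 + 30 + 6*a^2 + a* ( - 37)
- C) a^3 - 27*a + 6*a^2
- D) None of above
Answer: A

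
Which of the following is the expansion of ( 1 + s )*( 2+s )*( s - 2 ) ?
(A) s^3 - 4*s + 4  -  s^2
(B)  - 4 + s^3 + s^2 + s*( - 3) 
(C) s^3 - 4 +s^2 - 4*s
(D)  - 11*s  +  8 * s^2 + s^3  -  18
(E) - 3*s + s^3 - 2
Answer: C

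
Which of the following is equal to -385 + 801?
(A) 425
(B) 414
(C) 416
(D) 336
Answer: C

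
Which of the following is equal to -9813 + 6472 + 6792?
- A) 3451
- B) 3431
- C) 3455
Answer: A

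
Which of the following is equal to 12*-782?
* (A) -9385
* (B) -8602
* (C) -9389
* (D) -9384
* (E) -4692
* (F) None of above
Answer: D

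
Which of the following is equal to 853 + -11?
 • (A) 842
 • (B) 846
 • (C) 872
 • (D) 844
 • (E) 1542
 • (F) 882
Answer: A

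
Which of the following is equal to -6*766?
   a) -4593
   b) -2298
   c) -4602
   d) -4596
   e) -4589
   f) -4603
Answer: d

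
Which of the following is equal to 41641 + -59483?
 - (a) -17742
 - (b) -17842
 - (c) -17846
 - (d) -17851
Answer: b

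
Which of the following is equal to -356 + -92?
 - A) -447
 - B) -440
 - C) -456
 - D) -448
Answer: D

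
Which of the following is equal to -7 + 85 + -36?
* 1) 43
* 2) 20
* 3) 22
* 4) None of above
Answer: 4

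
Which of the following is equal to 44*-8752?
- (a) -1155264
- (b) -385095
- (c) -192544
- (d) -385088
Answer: d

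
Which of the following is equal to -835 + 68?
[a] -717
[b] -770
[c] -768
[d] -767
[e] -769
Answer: d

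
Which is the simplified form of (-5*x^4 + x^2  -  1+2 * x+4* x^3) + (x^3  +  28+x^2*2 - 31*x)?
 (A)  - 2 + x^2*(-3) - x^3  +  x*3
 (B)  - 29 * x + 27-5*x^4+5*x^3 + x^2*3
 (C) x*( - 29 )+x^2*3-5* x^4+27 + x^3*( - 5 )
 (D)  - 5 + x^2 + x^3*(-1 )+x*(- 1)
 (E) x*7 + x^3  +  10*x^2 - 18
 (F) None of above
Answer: B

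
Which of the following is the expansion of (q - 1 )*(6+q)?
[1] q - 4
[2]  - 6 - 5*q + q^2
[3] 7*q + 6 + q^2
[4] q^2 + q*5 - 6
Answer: 4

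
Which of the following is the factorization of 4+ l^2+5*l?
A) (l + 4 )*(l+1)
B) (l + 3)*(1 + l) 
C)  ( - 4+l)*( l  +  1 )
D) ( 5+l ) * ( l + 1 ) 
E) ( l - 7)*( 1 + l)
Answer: A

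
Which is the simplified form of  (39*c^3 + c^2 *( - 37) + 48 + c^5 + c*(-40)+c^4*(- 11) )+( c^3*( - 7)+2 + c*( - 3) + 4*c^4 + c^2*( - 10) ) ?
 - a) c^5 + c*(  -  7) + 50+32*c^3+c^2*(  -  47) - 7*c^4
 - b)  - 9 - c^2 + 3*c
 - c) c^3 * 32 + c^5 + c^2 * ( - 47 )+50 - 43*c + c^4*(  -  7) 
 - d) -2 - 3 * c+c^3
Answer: c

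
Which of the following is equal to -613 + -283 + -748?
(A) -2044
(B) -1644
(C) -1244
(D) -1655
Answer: B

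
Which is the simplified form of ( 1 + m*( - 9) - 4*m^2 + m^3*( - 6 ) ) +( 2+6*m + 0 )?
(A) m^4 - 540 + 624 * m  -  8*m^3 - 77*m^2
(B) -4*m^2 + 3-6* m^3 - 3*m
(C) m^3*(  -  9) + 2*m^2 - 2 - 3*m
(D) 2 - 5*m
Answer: B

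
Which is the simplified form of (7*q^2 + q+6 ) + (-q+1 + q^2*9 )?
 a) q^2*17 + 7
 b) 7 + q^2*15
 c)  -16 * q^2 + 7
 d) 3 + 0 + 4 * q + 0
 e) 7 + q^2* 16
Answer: e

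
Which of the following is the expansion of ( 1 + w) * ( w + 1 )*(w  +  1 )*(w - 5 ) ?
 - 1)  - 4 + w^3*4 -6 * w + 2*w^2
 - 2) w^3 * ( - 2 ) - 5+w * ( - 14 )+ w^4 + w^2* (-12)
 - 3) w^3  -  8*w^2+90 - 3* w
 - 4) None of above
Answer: 2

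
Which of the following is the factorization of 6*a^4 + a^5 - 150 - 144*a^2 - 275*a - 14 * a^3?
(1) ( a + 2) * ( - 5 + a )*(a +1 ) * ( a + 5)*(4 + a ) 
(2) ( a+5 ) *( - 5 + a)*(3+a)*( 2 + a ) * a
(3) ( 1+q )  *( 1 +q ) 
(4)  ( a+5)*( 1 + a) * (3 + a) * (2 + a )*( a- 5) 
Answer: 4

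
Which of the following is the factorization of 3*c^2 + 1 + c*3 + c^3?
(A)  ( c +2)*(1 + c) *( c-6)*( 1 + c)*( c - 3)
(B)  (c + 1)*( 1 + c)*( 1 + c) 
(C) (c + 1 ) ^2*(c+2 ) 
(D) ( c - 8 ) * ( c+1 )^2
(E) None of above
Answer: B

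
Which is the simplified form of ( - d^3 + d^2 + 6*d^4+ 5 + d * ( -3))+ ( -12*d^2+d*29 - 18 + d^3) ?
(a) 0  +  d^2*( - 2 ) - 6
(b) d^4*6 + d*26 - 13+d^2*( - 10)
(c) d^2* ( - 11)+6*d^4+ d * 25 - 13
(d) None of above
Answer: d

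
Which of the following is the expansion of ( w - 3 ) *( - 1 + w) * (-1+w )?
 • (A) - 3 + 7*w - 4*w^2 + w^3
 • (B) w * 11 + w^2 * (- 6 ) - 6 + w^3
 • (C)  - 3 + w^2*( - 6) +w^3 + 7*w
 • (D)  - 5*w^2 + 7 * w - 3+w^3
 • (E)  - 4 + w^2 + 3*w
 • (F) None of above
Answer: D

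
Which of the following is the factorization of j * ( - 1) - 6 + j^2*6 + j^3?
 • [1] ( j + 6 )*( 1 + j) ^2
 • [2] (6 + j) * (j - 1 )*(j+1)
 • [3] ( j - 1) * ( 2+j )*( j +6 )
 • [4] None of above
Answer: 2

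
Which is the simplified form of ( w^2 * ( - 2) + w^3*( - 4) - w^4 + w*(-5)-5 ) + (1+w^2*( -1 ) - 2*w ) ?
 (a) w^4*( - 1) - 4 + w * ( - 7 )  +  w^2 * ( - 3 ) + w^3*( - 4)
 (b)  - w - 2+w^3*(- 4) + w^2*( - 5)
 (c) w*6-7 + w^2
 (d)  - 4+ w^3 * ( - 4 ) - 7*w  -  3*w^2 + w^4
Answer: a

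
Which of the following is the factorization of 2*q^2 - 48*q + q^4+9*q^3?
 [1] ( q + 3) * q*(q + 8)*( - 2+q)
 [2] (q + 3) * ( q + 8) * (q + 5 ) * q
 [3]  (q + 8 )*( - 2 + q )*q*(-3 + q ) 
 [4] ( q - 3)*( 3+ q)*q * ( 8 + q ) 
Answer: 1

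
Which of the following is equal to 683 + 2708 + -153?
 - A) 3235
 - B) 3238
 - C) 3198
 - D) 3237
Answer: B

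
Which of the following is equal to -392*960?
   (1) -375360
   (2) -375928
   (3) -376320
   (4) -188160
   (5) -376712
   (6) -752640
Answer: 3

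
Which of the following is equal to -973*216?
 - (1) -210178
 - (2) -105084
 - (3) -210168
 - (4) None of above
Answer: 3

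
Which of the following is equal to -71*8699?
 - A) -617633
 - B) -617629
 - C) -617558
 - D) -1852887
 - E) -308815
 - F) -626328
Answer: B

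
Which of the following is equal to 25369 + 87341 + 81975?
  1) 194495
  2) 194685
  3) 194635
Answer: 2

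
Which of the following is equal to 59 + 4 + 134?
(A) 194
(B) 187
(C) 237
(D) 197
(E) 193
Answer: D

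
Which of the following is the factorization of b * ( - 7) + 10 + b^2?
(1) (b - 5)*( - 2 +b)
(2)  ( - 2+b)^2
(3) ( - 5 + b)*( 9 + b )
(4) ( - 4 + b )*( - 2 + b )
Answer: 1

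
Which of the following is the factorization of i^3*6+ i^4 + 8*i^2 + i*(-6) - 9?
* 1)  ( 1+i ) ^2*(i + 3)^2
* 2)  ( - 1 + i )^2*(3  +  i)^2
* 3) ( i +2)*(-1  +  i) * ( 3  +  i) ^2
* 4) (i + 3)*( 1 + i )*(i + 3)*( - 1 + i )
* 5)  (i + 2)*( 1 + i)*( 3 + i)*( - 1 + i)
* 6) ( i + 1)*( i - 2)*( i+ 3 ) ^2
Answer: 4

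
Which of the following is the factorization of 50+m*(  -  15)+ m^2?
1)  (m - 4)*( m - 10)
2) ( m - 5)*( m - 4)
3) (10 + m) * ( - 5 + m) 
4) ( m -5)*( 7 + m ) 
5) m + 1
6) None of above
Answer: 6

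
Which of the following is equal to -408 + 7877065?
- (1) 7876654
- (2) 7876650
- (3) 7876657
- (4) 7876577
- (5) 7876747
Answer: 3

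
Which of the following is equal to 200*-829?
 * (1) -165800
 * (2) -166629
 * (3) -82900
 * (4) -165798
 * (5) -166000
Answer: 1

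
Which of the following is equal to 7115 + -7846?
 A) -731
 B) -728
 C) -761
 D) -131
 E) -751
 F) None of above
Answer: A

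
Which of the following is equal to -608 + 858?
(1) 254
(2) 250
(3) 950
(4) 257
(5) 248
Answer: 2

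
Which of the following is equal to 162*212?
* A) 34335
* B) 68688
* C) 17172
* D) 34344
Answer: D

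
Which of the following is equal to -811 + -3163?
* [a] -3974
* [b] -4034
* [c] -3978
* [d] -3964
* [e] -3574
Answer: a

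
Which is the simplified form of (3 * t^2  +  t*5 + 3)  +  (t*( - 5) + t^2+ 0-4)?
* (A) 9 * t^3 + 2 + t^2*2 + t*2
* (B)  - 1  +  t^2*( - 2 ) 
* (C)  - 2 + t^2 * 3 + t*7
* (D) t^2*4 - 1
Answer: D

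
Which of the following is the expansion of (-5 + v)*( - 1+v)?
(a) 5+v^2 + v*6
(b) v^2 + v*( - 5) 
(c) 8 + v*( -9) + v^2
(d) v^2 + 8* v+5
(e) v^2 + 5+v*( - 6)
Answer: e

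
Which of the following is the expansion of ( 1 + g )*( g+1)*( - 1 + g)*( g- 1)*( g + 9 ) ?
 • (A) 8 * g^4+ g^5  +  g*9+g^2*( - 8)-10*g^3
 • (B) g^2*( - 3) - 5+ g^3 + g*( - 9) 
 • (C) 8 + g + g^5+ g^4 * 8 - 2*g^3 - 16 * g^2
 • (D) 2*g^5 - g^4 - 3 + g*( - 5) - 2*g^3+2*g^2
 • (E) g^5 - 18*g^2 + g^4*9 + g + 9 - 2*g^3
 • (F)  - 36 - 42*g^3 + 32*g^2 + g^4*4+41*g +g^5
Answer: E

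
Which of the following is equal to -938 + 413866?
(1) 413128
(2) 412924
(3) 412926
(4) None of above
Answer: 4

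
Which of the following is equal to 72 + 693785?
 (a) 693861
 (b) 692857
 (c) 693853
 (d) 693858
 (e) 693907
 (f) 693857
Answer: f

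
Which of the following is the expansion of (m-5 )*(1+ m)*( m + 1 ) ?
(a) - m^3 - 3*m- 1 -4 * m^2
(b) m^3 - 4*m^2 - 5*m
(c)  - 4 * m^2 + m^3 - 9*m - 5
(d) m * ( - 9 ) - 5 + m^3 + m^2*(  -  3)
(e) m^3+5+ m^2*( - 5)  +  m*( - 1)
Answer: d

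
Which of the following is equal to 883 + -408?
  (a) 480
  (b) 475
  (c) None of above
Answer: b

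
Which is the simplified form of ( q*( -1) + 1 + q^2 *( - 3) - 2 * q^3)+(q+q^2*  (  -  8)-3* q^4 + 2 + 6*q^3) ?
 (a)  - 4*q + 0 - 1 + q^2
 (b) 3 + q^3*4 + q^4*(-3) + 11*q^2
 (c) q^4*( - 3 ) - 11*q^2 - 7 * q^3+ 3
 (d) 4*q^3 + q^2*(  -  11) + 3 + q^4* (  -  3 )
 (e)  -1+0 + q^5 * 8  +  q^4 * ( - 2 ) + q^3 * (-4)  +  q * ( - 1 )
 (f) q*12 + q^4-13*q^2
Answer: d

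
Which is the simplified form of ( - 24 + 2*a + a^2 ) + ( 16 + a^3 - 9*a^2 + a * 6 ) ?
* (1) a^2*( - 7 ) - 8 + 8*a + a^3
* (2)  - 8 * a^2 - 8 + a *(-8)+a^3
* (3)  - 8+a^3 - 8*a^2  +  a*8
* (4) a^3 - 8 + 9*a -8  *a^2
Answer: 3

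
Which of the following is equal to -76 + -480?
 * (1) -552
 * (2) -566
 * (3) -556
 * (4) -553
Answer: 3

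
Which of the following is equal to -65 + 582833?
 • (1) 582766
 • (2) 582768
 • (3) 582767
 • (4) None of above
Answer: 2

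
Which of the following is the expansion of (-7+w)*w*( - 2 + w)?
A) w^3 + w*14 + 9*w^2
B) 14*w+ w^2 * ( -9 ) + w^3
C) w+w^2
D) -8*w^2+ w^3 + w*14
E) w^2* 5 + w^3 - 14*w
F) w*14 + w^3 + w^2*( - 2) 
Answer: B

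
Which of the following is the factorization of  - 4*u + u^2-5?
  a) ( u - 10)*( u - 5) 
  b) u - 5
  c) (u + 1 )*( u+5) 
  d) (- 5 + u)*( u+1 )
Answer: d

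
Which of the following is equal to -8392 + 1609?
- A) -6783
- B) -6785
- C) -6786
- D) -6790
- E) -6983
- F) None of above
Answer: A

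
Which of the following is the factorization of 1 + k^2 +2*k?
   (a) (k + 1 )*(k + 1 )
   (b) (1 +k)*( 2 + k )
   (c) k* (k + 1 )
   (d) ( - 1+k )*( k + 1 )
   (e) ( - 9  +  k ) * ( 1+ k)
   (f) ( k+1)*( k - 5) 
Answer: a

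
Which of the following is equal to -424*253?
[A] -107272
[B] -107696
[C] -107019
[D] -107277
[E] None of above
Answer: A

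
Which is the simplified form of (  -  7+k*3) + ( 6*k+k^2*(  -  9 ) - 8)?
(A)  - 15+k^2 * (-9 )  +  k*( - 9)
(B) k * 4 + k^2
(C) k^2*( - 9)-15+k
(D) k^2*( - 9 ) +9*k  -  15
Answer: D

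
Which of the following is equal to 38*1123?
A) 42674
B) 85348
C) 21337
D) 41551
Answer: A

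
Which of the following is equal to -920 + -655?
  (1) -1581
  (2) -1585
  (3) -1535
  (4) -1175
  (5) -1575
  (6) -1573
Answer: 5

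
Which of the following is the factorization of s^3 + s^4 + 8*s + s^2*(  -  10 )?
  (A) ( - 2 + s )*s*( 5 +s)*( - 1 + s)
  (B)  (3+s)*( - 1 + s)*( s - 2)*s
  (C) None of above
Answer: C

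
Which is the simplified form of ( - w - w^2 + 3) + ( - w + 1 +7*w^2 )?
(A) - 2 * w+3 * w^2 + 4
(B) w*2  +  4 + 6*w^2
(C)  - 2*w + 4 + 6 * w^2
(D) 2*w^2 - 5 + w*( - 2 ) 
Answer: C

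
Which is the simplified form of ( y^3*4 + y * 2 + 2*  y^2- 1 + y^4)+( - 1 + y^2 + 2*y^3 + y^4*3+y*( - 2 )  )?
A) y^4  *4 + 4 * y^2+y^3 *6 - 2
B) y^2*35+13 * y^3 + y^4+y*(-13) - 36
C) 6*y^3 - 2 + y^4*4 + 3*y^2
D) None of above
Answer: C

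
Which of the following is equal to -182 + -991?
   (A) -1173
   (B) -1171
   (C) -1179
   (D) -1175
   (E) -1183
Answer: A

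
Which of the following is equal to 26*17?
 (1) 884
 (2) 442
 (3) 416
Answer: 2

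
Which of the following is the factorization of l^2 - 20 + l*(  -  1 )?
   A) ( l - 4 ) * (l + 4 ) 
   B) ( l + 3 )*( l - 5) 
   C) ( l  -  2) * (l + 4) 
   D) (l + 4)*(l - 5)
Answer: D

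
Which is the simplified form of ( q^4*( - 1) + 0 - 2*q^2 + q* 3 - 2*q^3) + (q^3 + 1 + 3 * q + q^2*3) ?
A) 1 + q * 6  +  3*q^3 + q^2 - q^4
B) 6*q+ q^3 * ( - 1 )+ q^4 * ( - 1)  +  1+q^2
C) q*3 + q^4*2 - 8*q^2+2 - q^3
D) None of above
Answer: B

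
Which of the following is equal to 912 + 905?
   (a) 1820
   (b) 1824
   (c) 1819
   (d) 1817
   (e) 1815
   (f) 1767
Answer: d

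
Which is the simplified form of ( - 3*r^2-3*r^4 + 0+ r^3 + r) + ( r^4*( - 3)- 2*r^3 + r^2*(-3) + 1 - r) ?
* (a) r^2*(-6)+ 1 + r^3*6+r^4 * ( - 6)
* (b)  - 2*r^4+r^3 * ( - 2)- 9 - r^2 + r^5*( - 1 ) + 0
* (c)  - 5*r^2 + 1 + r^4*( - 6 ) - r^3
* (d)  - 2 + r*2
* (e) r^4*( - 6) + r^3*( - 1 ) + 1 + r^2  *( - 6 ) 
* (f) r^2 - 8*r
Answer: e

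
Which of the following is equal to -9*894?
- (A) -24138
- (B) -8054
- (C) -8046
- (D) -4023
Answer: C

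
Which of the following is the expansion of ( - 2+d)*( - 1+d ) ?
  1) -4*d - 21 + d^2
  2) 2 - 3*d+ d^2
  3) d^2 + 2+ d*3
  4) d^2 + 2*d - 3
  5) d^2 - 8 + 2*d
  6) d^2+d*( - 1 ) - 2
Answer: 2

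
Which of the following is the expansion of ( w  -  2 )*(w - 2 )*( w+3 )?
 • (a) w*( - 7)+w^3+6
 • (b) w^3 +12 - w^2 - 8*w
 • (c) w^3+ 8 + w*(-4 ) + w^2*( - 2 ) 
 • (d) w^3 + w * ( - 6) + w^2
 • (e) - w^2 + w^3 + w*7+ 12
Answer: b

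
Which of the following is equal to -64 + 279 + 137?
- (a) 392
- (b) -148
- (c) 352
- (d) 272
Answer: c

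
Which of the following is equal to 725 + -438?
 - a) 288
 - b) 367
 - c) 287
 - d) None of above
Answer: c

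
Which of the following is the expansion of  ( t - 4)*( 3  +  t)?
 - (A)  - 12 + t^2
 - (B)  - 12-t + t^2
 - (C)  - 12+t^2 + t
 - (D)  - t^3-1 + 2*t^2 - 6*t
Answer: B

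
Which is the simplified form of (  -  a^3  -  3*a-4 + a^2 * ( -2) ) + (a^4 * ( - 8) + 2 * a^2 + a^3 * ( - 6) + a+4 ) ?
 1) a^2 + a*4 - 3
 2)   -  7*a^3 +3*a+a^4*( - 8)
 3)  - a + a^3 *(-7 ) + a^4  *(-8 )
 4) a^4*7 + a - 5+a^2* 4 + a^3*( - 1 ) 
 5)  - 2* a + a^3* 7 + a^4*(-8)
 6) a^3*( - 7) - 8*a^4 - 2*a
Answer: 6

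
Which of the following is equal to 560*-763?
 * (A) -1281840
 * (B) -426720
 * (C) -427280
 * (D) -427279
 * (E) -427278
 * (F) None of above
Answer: C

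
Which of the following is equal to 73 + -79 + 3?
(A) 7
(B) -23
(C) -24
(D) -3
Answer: D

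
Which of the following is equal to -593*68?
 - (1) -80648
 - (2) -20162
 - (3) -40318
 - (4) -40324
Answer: 4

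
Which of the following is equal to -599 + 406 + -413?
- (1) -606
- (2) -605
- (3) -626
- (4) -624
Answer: 1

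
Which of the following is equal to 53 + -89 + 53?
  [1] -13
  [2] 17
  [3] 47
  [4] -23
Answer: 2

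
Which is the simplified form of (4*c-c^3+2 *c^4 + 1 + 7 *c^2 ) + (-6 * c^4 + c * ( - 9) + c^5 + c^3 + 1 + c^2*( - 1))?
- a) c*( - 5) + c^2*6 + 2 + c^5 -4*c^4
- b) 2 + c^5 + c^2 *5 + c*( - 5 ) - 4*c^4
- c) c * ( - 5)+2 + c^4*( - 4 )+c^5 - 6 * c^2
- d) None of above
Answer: a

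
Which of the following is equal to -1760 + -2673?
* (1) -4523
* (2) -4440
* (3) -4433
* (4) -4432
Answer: 3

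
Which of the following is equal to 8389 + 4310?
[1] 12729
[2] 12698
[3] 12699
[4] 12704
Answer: 3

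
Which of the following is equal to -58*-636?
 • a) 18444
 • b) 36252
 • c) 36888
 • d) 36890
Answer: c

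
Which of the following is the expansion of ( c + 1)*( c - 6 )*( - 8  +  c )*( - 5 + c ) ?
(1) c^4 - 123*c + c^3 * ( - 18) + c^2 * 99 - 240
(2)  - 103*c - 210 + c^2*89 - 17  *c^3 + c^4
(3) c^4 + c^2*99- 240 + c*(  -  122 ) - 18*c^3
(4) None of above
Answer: 3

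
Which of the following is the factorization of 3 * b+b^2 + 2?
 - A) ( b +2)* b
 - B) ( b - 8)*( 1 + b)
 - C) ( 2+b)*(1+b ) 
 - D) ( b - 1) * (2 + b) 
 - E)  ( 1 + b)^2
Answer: C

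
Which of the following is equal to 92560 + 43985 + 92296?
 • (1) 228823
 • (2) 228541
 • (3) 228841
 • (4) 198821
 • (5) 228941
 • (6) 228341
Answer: 3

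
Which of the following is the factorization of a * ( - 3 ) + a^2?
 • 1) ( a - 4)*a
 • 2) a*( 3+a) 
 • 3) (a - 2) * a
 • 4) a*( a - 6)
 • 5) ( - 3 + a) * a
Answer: 5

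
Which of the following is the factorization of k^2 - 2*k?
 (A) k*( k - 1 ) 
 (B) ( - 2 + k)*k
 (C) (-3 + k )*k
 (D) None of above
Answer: B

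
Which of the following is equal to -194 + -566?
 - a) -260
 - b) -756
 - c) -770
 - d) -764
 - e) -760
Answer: e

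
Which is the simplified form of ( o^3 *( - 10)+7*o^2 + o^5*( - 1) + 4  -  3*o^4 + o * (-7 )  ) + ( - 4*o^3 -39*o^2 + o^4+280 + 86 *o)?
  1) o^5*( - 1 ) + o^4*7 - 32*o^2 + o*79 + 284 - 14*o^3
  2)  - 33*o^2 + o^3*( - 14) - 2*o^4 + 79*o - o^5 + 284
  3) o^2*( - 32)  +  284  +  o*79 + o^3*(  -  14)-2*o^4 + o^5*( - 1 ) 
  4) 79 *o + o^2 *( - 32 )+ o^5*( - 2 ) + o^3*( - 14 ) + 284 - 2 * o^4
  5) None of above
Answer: 3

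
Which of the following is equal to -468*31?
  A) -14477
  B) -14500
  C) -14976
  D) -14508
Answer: D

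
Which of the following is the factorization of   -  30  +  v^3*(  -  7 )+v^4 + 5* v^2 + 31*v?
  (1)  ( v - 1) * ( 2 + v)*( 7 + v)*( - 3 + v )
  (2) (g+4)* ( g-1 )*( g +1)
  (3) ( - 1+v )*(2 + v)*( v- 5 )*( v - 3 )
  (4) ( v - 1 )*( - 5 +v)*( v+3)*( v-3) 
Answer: 3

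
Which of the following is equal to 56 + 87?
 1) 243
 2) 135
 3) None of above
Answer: 3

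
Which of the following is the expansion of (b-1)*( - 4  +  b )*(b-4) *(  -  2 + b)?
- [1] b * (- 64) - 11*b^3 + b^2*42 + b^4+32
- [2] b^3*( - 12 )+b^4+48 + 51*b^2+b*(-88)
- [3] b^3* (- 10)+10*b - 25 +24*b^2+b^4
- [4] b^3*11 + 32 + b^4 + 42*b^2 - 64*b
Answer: 1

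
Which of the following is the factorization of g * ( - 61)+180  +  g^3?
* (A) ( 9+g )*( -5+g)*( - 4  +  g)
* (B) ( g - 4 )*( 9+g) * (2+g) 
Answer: A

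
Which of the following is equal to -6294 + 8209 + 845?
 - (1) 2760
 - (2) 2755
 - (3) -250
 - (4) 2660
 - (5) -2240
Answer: 1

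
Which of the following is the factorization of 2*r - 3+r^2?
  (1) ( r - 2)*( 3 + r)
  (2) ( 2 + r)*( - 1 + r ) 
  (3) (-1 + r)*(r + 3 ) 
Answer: 3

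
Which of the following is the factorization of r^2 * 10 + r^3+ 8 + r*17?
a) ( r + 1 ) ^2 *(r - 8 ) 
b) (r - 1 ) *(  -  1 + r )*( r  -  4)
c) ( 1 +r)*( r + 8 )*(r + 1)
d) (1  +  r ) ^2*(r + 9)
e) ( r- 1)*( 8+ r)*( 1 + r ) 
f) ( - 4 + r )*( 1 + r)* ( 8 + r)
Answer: c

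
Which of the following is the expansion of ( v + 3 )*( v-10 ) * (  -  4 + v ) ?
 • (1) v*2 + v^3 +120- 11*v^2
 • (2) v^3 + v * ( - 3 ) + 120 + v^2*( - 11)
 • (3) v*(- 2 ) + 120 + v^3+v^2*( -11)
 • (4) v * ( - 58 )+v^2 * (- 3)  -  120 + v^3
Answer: 3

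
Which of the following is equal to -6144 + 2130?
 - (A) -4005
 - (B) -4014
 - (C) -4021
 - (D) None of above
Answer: B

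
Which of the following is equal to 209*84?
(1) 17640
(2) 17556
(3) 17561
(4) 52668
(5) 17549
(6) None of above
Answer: 2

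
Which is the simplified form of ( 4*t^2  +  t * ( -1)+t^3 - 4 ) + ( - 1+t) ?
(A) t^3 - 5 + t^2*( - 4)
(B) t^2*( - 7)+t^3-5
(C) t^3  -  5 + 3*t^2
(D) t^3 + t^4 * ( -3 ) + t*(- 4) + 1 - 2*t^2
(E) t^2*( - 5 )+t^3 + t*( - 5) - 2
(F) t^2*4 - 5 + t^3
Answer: F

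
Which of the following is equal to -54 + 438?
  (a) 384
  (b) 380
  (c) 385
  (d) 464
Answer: a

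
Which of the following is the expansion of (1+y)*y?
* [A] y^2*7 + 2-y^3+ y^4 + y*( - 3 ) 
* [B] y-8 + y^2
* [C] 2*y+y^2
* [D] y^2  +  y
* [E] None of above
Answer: D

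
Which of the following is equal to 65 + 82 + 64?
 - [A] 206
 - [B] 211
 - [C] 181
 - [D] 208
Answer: B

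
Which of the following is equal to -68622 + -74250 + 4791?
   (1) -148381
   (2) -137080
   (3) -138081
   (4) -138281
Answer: 3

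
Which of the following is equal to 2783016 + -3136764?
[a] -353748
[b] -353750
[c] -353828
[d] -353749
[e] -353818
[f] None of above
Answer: a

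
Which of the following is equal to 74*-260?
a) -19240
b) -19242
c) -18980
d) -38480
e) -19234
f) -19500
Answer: a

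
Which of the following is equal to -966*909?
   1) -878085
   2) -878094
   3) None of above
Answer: 2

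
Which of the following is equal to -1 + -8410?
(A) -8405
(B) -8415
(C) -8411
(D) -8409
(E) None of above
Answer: C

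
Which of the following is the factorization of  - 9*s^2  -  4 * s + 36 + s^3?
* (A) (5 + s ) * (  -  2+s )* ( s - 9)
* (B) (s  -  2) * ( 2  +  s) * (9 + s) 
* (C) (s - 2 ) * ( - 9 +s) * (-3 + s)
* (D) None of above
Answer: D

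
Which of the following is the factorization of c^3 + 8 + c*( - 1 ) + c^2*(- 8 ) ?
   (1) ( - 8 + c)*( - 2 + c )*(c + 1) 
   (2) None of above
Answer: 2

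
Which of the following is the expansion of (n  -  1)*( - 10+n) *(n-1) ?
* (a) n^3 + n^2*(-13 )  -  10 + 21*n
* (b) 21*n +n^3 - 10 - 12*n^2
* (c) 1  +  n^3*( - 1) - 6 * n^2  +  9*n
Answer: b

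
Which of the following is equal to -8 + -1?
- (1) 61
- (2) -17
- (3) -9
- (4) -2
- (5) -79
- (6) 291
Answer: 3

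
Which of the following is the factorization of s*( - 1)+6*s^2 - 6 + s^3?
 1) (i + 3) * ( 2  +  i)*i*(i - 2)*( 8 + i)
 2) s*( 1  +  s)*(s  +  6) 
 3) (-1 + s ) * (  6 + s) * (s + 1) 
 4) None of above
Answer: 3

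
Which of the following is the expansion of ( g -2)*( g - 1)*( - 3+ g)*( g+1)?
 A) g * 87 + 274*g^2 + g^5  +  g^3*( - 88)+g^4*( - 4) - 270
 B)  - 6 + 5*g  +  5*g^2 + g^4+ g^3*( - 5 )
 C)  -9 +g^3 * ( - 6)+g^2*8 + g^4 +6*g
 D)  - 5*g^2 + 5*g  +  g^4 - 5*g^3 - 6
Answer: B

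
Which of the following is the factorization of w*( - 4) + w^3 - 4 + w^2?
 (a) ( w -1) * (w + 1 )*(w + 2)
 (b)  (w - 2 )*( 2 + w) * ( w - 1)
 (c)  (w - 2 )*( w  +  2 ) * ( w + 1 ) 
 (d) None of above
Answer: c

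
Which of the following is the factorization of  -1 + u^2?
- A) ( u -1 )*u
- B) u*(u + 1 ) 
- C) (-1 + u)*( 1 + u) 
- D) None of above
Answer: C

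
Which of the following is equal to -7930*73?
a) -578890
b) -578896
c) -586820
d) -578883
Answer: a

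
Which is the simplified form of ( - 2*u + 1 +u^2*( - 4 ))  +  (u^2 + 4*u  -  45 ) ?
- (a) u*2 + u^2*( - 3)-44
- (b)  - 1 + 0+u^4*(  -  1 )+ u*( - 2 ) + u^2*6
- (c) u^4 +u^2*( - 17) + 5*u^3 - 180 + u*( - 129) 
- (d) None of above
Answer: a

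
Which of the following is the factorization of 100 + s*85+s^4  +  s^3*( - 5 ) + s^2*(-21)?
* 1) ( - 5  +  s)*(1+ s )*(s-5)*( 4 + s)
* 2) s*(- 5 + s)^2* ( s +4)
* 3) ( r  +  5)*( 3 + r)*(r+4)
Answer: 1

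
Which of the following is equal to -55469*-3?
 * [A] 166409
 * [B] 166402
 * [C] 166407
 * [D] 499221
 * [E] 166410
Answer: C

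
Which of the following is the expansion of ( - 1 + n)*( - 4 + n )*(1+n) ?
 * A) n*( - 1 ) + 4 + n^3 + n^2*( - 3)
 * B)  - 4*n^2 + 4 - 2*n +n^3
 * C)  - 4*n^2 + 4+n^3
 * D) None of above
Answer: D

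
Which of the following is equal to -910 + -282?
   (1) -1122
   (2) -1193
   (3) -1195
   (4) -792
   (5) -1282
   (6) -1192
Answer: 6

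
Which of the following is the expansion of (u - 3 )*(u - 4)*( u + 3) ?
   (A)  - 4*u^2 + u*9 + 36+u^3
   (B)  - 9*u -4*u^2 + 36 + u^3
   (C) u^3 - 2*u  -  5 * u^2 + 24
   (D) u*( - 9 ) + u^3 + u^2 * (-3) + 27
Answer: B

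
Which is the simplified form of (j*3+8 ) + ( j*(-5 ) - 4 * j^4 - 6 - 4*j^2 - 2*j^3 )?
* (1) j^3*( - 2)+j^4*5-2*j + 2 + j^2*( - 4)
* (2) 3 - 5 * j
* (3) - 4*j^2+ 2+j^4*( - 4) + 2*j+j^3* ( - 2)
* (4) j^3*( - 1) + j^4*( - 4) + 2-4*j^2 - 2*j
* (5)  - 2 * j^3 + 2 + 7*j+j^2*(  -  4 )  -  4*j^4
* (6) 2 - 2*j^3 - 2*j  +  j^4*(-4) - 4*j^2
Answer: 6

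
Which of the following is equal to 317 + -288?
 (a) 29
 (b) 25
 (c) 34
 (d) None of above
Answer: a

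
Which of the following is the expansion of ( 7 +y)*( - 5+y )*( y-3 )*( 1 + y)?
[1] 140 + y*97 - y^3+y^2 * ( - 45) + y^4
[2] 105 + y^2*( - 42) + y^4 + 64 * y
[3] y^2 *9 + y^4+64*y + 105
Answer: 2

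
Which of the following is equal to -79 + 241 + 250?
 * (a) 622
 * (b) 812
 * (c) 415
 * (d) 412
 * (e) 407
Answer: d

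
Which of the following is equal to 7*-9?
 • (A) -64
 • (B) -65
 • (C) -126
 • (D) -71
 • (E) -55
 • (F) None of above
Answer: F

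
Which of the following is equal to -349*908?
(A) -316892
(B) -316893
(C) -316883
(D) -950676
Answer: A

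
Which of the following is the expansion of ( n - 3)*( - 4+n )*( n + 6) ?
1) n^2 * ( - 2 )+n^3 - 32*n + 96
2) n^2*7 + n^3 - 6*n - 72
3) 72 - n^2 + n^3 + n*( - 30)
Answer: 3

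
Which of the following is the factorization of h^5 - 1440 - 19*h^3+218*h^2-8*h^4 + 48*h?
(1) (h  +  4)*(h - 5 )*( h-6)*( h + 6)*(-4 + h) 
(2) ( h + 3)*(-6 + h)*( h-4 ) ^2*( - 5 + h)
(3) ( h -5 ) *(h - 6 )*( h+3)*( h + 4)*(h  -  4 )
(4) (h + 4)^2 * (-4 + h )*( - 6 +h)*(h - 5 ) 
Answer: 3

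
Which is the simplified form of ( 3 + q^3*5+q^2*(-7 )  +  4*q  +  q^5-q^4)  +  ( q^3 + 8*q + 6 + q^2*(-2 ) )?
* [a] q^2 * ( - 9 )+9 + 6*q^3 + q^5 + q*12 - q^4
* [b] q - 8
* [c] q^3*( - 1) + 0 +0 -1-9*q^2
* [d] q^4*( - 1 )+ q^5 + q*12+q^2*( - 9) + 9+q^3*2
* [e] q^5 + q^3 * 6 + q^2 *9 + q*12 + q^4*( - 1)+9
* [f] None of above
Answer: a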